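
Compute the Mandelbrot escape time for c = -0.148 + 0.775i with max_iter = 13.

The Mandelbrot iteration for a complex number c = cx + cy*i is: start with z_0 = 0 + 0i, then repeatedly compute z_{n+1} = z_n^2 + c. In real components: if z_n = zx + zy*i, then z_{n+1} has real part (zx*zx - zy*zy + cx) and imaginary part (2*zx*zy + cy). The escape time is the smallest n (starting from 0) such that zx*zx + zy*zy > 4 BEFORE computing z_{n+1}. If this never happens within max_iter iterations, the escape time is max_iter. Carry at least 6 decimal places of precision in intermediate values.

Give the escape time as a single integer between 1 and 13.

Answer: 13

Derivation:
z_0 = 0 + 0i, c = -0.1480 + 0.7750i
Iter 1: z = -0.1480 + 0.7750i, |z|^2 = 0.6225
Iter 2: z = -0.7267 + 0.5456i, |z|^2 = 0.8258
Iter 3: z = 0.0824 + -0.0180i, |z|^2 = 0.0071
Iter 4: z = -0.1415 + 0.7720i, |z|^2 = 0.6161
Iter 5: z = -0.7240 + 0.5565i, |z|^2 = 0.8338
Iter 6: z = 0.0665 + -0.0308i, |z|^2 = 0.0054
Iter 7: z = -0.1445 + 0.7709i, |z|^2 = 0.6152
Iter 8: z = -0.7214 + 0.5522i, |z|^2 = 0.8253
Iter 9: z = 0.0675 + -0.0217i, |z|^2 = 0.0050
Iter 10: z = -0.1439 + 0.7721i, |z|^2 = 0.6168
Iter 11: z = -0.7234 + 0.5528i, |z|^2 = 0.8289
Iter 12: z = 0.0697 + -0.0247i, |z|^2 = 0.0055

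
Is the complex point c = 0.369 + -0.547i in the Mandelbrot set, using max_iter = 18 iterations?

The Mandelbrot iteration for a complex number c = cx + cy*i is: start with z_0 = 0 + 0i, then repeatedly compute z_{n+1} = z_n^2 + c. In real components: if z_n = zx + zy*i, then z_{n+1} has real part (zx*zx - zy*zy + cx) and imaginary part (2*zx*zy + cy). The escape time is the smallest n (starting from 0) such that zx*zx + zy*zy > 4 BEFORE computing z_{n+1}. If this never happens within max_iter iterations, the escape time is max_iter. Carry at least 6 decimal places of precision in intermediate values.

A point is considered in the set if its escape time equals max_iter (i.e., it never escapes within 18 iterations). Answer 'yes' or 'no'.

z_0 = 0 + 0i, c = 0.3690 + -0.5470i
Iter 1: z = 0.3690 + -0.5470i, |z|^2 = 0.4354
Iter 2: z = 0.2060 + -0.9507i, |z|^2 = 0.9462
Iter 3: z = -0.4924 + -0.9386i, |z|^2 = 1.1234
Iter 4: z = -0.2695 + 0.3773i, |z|^2 = 0.2150
Iter 5: z = 0.2993 + -0.7504i, |z|^2 = 0.6526
Iter 6: z = -0.1045 + -0.9961i, |z|^2 = 1.0032
Iter 7: z = -0.6124 + -0.3388i, |z|^2 = 0.4898
Iter 8: z = 0.6292 + -0.1320i, |z|^2 = 0.4133
Iter 9: z = 0.7475 + -0.7131i, |z|^2 = 1.0673
Iter 10: z = 0.4191 + -1.6131i, |z|^2 = 2.7777
Iter 11: z = -2.0574 + -1.8992i, |z|^2 = 7.8398
Escaped at iteration 11

Answer: no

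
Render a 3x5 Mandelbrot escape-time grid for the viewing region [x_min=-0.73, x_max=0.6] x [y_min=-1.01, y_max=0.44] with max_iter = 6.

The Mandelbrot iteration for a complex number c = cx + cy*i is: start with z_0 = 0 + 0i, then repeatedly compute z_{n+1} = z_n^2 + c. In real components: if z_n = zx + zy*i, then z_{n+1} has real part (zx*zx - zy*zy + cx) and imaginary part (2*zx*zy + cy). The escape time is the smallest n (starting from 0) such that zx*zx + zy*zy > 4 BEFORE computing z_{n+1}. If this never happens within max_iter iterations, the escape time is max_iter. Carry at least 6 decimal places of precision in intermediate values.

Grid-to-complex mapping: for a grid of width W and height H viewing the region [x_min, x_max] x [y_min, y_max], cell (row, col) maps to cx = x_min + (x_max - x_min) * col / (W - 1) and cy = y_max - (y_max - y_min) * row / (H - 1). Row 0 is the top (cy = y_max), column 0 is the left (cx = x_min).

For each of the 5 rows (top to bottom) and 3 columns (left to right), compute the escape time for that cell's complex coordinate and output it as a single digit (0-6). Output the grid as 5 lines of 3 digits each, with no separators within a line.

(row=0, col=0): c = -0.7300 + 0.4400i → escape time 6
(row=0, col=1): c = -0.0650 + 0.4400i → escape time 6
(row=0, col=2): c = 0.6000 + 0.4400i → escape time 4
(row=1, col=0): c = -0.7300 + 0.0775i → escape time 6
(row=1, col=1): c = -0.0650 + 0.0775i → escape time 6
(row=1, col=2): c = 0.6000 + 0.0775i → escape time 4
(row=2, col=0): c = -0.7300 + -0.2850i → escape time 6
(row=2, col=1): c = -0.0650 + -0.2850i → escape time 6
(row=2, col=2): c = 0.6000 + -0.2850i → escape time 4
(row=3, col=0): c = -0.7300 + -0.6475i → escape time 5
(row=3, col=1): c = -0.0650 + -0.6475i → escape time 6
(row=3, col=2): c = 0.6000 + -0.6475i → escape time 3
(row=4, col=0): c = -0.7300 + -1.0100i → escape time 3
(row=4, col=1): c = -0.0650 + -1.0100i → escape time 6
(row=4, col=2): c = 0.6000 + -1.0100i → escape time 2

Answer: 664
664
664
563
362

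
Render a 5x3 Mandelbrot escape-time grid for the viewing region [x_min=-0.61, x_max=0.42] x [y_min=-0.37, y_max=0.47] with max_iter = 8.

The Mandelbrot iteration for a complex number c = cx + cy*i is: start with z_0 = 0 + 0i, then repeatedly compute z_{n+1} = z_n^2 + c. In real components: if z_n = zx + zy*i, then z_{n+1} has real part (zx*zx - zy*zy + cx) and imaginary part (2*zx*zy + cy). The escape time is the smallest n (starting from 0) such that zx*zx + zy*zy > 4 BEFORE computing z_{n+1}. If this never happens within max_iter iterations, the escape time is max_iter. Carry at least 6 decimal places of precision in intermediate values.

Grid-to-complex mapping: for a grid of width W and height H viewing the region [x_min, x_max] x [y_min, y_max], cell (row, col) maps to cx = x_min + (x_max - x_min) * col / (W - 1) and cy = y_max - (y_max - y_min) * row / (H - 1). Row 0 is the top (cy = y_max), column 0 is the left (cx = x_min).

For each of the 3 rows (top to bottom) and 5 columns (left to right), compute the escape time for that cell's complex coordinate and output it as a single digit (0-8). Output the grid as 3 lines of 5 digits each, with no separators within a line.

(row=0, col=0): c = -0.6100 + 0.4700i → escape time 8
(row=0, col=1): c = -0.3525 + 0.4700i → escape time 8
(row=0, col=2): c = -0.0950 + 0.4700i → escape time 8
(row=0, col=3): c = 0.1625 + 0.4700i → escape time 8
(row=0, col=4): c = 0.4200 + 0.4700i → escape time 7
(row=1, col=0): c = -0.6100 + 0.0500i → escape time 8
(row=1, col=1): c = -0.3525 + 0.0500i → escape time 8
(row=1, col=2): c = -0.0950 + 0.0500i → escape time 8
(row=1, col=3): c = 0.1625 + 0.0500i → escape time 8
(row=1, col=4): c = 0.4200 + 0.0500i → escape time 6
(row=2, col=0): c = -0.6100 + -0.3700i → escape time 8
(row=2, col=1): c = -0.3525 + -0.3700i → escape time 8
(row=2, col=2): c = -0.0950 + -0.3700i → escape time 8
(row=2, col=3): c = 0.1625 + -0.3700i → escape time 8
(row=2, col=4): c = 0.4200 + -0.3700i → escape time 8

Answer: 88887
88886
88888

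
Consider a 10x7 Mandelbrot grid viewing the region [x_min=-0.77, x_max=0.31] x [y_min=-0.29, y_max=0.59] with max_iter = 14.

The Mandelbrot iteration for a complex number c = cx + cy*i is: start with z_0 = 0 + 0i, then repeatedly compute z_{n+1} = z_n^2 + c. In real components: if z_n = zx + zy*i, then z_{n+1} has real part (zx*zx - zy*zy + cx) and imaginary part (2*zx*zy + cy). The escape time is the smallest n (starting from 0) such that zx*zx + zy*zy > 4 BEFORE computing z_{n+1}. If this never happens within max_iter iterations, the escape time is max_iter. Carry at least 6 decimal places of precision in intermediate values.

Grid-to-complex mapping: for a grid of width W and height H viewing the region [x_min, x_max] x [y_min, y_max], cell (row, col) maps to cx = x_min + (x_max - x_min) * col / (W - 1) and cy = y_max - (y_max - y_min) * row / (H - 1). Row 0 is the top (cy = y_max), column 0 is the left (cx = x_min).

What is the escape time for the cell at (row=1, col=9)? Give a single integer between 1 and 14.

Answer: 14

Derivation:
z_0 = 0 + 0i, c = 0.3100 + 0.4433i
Iter 1: z = 0.3100 + 0.4433i, |z|^2 = 0.2926
Iter 2: z = 0.2096 + 0.7182i, |z|^2 = 0.5597
Iter 3: z = -0.1619 + 0.7443i, |z|^2 = 0.5803
Iter 4: z = -0.2178 + 0.2023i, |z|^2 = 0.0884
Iter 5: z = 0.3165 + 0.3552i, |z|^2 = 0.2263
Iter 6: z = 0.2840 + 0.6682i, |z|^2 = 0.5271
Iter 7: z = -0.0558 + 0.8229i, |z|^2 = 0.6803
Iter 8: z = -0.3640 + 0.3515i, |z|^2 = 0.2561
Iter 9: z = 0.3190 + 0.1874i, |z|^2 = 0.1369
Iter 10: z = 0.3766 + 0.5629i, |z|^2 = 0.4587
Iter 11: z = 0.1350 + 0.8673i, |z|^2 = 0.7705
Iter 12: z = -0.4240 + 0.6775i, |z|^2 = 0.6388
Iter 13: z = 0.0308 + -0.1312i, |z|^2 = 0.0182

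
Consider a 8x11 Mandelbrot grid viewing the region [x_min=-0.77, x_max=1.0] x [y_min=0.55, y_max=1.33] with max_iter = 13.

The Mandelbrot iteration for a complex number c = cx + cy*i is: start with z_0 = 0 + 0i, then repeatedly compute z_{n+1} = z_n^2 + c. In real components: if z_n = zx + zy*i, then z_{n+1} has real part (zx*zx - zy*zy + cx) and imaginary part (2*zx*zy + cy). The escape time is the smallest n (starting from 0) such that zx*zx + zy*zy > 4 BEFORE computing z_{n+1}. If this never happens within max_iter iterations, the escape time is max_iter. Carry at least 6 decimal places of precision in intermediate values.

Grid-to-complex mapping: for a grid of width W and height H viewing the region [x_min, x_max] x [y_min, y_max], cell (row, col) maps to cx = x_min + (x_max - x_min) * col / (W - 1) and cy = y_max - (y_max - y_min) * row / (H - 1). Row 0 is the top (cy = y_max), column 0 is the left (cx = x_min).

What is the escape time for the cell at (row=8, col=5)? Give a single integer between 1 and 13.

z_0 = 0 + 0i, c = 0.4943 + 0.7060i
Iter 1: z = 0.4943 + 0.7060i, |z|^2 = 0.7428
Iter 2: z = 0.2402 + 1.4039i, |z|^2 = 2.0287
Iter 3: z = -1.4191 + 1.3804i, |z|^2 = 3.9191
Iter 4: z = 0.6026 + -3.2116i, |z|^2 = 10.6776
Escaped at iteration 4

Answer: 4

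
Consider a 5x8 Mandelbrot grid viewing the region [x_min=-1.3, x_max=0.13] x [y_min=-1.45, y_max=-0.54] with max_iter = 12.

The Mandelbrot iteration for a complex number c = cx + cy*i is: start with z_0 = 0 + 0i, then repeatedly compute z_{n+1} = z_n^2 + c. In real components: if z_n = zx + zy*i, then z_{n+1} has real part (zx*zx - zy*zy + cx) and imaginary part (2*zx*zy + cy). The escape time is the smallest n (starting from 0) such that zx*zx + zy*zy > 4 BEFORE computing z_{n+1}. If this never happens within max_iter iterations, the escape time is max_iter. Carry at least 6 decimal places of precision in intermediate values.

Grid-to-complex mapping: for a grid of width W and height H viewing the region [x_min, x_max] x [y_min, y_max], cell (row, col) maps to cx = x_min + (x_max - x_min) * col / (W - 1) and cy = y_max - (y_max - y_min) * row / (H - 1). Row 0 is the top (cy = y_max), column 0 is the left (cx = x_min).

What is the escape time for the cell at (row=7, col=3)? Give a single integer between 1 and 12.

Answer: 2

Derivation:
z_0 = 0 + 0i, c = -0.2275 + -1.4500i
Iter 1: z = -0.2275 + -1.4500i, |z|^2 = 2.1543
Iter 2: z = -2.2782 + -0.7903i, |z|^2 = 5.8149
Escaped at iteration 2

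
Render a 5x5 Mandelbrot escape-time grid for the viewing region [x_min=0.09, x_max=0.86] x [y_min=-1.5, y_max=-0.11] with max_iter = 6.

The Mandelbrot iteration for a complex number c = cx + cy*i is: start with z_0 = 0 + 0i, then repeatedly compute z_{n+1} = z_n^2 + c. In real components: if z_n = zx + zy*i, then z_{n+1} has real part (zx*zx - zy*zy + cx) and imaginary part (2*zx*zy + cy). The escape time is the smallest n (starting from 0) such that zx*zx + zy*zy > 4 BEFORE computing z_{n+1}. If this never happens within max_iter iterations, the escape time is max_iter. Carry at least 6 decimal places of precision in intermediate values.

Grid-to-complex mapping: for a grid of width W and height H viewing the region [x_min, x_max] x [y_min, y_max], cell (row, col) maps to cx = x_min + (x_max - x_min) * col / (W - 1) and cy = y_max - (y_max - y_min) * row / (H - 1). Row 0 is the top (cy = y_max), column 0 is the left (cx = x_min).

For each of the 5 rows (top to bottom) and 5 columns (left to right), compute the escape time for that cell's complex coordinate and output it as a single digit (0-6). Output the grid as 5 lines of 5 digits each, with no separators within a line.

Answer: 66543
66533
65332
32222
22222

Derivation:
(row=0, col=0): c = 0.0900 + -0.1100i → escape time 6
(row=0, col=1): c = 0.2825 + -0.1100i → escape time 6
(row=0, col=2): c = 0.4750 + -0.1100i → escape time 5
(row=0, col=3): c = 0.6675 + -0.1100i → escape time 4
(row=0, col=4): c = 0.8600 + -0.1100i → escape time 3
(row=1, col=0): c = 0.0900 + -0.4575i → escape time 6
(row=1, col=1): c = 0.2825 + -0.4575i → escape time 6
(row=1, col=2): c = 0.4750 + -0.4575i → escape time 5
(row=1, col=3): c = 0.6675 + -0.4575i → escape time 3
(row=1, col=4): c = 0.8600 + -0.4575i → escape time 3
(row=2, col=0): c = 0.0900 + -0.8050i → escape time 6
(row=2, col=1): c = 0.2825 + -0.8050i → escape time 5
(row=2, col=2): c = 0.4750 + -0.8050i → escape time 3
(row=2, col=3): c = 0.6675 + -0.8050i → escape time 3
(row=2, col=4): c = 0.8600 + -0.8050i → escape time 2
(row=3, col=0): c = 0.0900 + -1.1525i → escape time 3
(row=3, col=1): c = 0.2825 + -1.1525i → escape time 2
(row=3, col=2): c = 0.4750 + -1.1525i → escape time 2
(row=3, col=3): c = 0.6675 + -1.1525i → escape time 2
(row=3, col=4): c = 0.8600 + -1.1525i → escape time 2
(row=4, col=0): c = 0.0900 + -1.5000i → escape time 2
(row=4, col=1): c = 0.2825 + -1.5000i → escape time 2
(row=4, col=2): c = 0.4750 + -1.5000i → escape time 2
(row=4, col=3): c = 0.6675 + -1.5000i → escape time 2
(row=4, col=4): c = 0.8600 + -1.5000i → escape time 2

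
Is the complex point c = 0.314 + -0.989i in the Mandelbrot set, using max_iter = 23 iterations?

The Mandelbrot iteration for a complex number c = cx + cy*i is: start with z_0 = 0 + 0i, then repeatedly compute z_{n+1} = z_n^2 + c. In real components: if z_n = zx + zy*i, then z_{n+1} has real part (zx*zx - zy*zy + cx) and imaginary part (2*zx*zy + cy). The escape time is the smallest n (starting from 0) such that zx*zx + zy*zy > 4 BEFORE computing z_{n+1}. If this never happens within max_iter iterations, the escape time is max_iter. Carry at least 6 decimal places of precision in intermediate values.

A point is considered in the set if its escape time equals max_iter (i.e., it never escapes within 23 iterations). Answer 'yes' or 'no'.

z_0 = 0 + 0i, c = 0.3140 + -0.9890i
Iter 1: z = 0.3140 + -0.9890i, |z|^2 = 1.0767
Iter 2: z = -0.5655 + -1.6101i, |z|^2 = 2.9122
Iter 3: z = -1.9586 + 0.8321i, |z|^2 = 4.5284
Escaped at iteration 3

Answer: no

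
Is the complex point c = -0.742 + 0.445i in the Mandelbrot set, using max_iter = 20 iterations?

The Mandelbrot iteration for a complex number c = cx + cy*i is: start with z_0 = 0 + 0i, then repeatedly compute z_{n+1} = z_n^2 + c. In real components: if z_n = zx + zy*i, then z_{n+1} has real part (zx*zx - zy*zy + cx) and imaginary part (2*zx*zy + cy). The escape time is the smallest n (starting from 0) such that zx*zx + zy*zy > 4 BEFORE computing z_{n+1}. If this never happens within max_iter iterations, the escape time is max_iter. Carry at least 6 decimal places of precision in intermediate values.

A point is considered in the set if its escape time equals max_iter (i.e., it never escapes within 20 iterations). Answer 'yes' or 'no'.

Answer: no

Derivation:
z_0 = 0 + 0i, c = -0.7420 + 0.4450i
Iter 1: z = -0.7420 + 0.4450i, |z|^2 = 0.7486
Iter 2: z = -0.3895 + -0.2154i, |z|^2 = 0.1981
Iter 3: z = -0.6367 + 0.6128i, |z|^2 = 0.7809
Iter 4: z = -0.7121 + -0.3353i, |z|^2 = 0.6195
Iter 5: z = -0.3474 + 0.9225i, |z|^2 = 0.9717
Iter 6: z = -1.4724 + -0.1959i, |z|^2 = 2.2063
Iter 7: z = 1.3876 + 1.0219i, |z|^2 = 2.9697
Iter 8: z = 0.1390 + 3.2810i, |z|^2 = 10.7841
Escaped at iteration 8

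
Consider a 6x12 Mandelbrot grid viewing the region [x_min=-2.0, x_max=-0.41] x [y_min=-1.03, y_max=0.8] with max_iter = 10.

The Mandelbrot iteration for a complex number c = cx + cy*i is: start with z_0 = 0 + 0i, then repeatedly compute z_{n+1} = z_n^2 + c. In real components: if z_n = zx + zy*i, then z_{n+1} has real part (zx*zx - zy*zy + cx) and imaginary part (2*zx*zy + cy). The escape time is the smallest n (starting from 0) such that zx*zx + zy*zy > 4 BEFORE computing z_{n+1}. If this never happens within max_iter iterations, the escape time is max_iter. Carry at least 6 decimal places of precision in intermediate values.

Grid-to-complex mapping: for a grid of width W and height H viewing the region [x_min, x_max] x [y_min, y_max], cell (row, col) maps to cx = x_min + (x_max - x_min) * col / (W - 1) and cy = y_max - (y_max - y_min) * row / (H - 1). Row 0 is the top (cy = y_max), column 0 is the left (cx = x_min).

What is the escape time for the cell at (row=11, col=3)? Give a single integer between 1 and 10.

z_0 = 0 + 0i, c = -1.0460 + -1.0300i
Iter 1: z = -1.0460 + -1.0300i, |z|^2 = 2.1550
Iter 2: z = -1.0128 + 1.1248i, |z|^2 = 2.2908
Iter 3: z = -1.2854 + -3.3083i, |z|^2 = 12.5968
Escaped at iteration 3

Answer: 3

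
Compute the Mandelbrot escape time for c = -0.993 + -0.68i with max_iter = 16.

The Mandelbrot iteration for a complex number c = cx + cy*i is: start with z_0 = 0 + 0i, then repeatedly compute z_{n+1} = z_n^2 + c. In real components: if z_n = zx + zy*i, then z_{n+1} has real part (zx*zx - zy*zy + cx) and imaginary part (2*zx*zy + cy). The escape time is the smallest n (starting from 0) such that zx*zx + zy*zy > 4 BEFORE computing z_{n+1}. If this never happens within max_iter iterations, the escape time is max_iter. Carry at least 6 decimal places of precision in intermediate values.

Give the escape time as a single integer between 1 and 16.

Answer: 4

Derivation:
z_0 = 0 + 0i, c = -0.9930 + -0.6800i
Iter 1: z = -0.9930 + -0.6800i, |z|^2 = 1.4484
Iter 2: z = -0.4694 + 0.6705i, |z|^2 = 0.6698
Iter 3: z = -1.2223 + -1.3094i, |z|^2 = 3.2084
Iter 4: z = -1.2136 + 2.5208i, |z|^2 = 7.8271
Escaped at iteration 4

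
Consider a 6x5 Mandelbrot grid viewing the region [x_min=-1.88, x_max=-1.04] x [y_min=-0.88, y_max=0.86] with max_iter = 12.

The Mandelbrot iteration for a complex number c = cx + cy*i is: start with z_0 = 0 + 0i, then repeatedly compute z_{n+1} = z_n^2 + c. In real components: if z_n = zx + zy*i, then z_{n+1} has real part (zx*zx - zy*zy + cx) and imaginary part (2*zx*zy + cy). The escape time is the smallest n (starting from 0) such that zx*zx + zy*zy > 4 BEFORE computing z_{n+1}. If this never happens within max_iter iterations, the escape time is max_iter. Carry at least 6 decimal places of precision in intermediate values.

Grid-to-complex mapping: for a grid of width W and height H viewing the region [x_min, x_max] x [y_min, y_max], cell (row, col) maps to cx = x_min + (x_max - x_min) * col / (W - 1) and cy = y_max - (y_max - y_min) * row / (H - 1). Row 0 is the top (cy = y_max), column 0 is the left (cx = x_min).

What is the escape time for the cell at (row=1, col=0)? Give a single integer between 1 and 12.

z_0 = 0 + 0i, c = -1.8800 + 0.4250i
Iter 1: z = -1.8800 + 0.4250i, |z|^2 = 3.7150
Iter 2: z = 1.4738 + -1.1730i, |z|^2 = 3.5479
Iter 3: z = -1.0839 + -3.0325i, |z|^2 = 10.3708
Escaped at iteration 3

Answer: 3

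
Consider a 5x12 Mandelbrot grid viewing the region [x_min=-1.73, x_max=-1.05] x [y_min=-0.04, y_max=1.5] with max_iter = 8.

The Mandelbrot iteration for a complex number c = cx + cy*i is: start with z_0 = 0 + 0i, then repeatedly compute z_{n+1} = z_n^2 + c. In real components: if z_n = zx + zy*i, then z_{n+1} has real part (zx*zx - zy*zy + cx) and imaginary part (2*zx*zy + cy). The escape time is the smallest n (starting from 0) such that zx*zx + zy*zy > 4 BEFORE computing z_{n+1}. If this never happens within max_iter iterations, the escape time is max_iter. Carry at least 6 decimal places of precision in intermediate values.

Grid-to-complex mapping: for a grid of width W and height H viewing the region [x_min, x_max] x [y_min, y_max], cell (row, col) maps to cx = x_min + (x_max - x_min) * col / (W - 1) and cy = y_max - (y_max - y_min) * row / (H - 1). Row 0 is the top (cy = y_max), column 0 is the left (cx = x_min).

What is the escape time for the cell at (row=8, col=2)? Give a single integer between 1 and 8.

z_0 = 0 + 0i, c = -1.3900 + 0.3800i
Iter 1: z = -1.3900 + 0.3800i, |z|^2 = 2.0765
Iter 2: z = 0.3977 + -0.6764i, |z|^2 = 0.6157
Iter 3: z = -1.6894 + -0.1580i, |z|^2 = 2.8789
Iter 4: z = 1.4389 + 0.9139i, |z|^2 = 2.9057
Iter 5: z = -0.1546 + 3.0100i, |z|^2 = 9.0840
Escaped at iteration 5

Answer: 5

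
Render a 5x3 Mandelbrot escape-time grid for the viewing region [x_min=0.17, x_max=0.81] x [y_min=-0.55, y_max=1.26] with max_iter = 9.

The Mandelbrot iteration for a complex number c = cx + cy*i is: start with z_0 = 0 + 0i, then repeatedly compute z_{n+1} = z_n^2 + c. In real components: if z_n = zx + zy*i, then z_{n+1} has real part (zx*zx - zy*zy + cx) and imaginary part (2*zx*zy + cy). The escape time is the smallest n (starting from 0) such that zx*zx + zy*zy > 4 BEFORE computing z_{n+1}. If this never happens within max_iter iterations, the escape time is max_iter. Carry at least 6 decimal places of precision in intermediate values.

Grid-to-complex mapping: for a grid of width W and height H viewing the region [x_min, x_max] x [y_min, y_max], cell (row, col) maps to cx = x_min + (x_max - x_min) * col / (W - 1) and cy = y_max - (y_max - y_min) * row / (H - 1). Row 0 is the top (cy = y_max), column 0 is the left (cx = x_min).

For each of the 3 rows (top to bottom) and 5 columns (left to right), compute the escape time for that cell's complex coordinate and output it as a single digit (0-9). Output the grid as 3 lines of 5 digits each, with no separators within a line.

(row=0, col=0): c = 0.1700 + 1.2600i → escape time 2
(row=0, col=1): c = 0.3300 + 1.2600i → escape time 2
(row=0, col=2): c = 0.4900 + 1.2600i → escape time 2
(row=0, col=3): c = 0.6500 + 1.2600i → escape time 2
(row=0, col=4): c = 0.8100 + 1.2600i → escape time 2
(row=1, col=0): c = 0.1700 + 0.3550i → escape time 9
(row=1, col=1): c = 0.3300 + 0.3550i → escape time 9
(row=1, col=2): c = 0.4900 + 0.3550i → escape time 6
(row=1, col=3): c = 0.6500 + 0.3550i → escape time 3
(row=1, col=4): c = 0.8100 + 0.3550i → escape time 3
(row=2, col=0): c = 0.1700 + -0.5500i → escape time 9
(row=2, col=1): c = 0.3300 + -0.5500i → escape time 9
(row=2, col=2): c = 0.4900 + -0.5500i → escape time 5
(row=2, col=3): c = 0.6500 + -0.5500i → escape time 3
(row=2, col=4): c = 0.8100 + -0.5500i → escape time 3

Answer: 22222
99633
99533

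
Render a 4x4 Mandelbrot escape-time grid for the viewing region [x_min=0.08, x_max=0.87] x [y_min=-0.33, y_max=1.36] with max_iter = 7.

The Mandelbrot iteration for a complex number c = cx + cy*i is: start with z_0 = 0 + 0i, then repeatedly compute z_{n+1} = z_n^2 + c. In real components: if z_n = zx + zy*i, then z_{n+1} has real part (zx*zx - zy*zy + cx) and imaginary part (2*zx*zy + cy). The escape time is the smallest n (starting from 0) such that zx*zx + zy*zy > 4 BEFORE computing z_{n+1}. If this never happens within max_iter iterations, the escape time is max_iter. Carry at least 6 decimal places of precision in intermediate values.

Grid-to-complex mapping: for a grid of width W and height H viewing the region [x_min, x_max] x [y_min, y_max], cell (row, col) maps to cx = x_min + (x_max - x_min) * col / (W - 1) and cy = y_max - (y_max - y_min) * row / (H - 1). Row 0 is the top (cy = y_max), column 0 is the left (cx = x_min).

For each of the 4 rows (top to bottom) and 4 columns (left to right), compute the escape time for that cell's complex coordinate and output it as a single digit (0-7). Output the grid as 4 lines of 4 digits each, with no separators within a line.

Answer: 2222
7432
7743
7743

Derivation:
(row=0, col=0): c = 0.0800 + 1.3600i → escape time 2
(row=0, col=1): c = 0.3433 + 1.3600i → escape time 2
(row=0, col=2): c = 0.6067 + 1.3600i → escape time 2
(row=0, col=3): c = 0.8700 + 1.3600i → escape time 2
(row=1, col=0): c = 0.0800 + 0.7967i → escape time 7
(row=1, col=1): c = 0.3433 + 0.7967i → escape time 4
(row=1, col=2): c = 0.6067 + 0.7967i → escape time 3
(row=1, col=3): c = 0.8700 + 0.7967i → escape time 2
(row=2, col=0): c = 0.0800 + 0.2333i → escape time 7
(row=2, col=1): c = 0.3433 + 0.2333i → escape time 7
(row=2, col=2): c = 0.6067 + 0.2333i → escape time 4
(row=2, col=3): c = 0.8700 + 0.2333i → escape time 3
(row=3, col=0): c = 0.0800 + -0.3300i → escape time 7
(row=3, col=1): c = 0.3433 + -0.3300i → escape time 7
(row=3, col=2): c = 0.6067 + -0.3300i → escape time 4
(row=3, col=3): c = 0.8700 + -0.3300i → escape time 3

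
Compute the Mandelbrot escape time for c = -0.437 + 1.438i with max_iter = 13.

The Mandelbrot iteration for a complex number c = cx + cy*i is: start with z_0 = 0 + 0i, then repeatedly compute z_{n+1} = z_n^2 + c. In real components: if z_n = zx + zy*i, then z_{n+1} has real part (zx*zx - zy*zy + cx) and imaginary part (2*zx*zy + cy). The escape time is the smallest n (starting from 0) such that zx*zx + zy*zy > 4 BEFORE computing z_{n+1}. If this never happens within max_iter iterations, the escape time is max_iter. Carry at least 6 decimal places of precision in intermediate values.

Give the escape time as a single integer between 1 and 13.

Answer: 2

Derivation:
z_0 = 0 + 0i, c = -0.4370 + 1.4380i
Iter 1: z = -0.4370 + 1.4380i, |z|^2 = 2.2588
Iter 2: z = -2.3139 + 0.1812i, |z|^2 = 5.3868
Escaped at iteration 2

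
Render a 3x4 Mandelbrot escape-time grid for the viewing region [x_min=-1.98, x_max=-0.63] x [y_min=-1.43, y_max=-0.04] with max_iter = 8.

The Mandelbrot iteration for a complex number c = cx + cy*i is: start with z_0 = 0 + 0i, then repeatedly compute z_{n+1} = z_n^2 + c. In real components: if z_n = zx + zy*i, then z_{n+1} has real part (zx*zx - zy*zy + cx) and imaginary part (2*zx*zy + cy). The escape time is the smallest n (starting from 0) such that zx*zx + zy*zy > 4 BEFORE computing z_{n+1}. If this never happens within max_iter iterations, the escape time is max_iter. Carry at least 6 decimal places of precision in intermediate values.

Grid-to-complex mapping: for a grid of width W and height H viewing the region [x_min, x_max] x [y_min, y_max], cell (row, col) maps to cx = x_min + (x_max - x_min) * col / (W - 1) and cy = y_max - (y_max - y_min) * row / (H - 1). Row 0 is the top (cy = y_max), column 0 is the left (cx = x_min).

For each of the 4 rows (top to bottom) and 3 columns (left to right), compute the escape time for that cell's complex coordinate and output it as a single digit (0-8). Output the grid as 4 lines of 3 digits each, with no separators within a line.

(row=0, col=0): c = -1.9800 + -0.0400i → escape time 5
(row=0, col=1): c = -1.3050 + -0.0400i → escape time 8
(row=0, col=2): c = -0.6300 + -0.0400i → escape time 8
(row=1, col=0): c = -1.9800 + -0.5033i → escape time 1
(row=1, col=1): c = -1.3050 + -0.5033i → escape time 4
(row=1, col=2): c = -0.6300 + -0.5033i → escape time 8
(row=2, col=0): c = -1.9800 + -0.9667i → escape time 1
(row=2, col=1): c = -1.3050 + -0.9667i → escape time 3
(row=2, col=2): c = -0.6300 + -0.9667i → escape time 4
(row=3, col=0): c = -1.9800 + -1.4300i → escape time 1
(row=3, col=1): c = -1.3050 + -1.4300i → escape time 2
(row=3, col=2): c = -0.6300 + -1.4300i → escape time 2

Answer: 588
148
134
122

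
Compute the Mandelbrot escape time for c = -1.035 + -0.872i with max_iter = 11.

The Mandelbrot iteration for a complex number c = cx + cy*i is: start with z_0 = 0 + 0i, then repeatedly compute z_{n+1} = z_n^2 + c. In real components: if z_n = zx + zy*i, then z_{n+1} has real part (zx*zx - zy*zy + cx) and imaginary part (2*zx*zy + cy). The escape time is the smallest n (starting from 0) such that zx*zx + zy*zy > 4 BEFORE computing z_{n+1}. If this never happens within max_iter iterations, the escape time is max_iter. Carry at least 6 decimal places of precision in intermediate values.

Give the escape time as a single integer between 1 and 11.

z_0 = 0 + 0i, c = -1.0350 + -0.8720i
Iter 1: z = -1.0350 + -0.8720i, |z|^2 = 1.8316
Iter 2: z = -0.7242 + 0.9330i, |z|^2 = 1.3950
Iter 3: z = -1.3812 + -2.2233i, |z|^2 = 6.8508
Escaped at iteration 3

Answer: 3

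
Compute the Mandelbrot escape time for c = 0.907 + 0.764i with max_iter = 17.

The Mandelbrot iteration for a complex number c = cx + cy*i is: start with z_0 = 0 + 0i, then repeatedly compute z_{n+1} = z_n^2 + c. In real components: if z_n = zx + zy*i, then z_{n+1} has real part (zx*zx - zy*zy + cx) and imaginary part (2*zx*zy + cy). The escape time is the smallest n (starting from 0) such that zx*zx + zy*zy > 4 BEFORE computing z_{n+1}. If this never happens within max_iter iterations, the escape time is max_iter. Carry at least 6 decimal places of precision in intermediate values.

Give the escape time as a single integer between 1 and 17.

Answer: 2

Derivation:
z_0 = 0 + 0i, c = 0.9070 + 0.7640i
Iter 1: z = 0.9070 + 0.7640i, |z|^2 = 1.4063
Iter 2: z = 1.1460 + 2.1499i, |z|^2 = 5.9353
Escaped at iteration 2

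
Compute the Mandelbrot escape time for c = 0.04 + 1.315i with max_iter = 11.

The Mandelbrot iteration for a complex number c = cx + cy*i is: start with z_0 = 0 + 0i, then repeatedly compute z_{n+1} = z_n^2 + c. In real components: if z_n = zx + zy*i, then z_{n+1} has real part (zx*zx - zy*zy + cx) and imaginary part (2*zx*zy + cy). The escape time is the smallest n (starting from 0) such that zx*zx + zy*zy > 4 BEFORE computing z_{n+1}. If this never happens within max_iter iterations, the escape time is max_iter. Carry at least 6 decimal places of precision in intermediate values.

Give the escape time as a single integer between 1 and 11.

Answer: 2

Derivation:
z_0 = 0 + 0i, c = 0.0400 + 1.3150i
Iter 1: z = 0.0400 + 1.3150i, |z|^2 = 1.7308
Iter 2: z = -1.6876 + 1.4202i, |z|^2 = 4.8650
Escaped at iteration 2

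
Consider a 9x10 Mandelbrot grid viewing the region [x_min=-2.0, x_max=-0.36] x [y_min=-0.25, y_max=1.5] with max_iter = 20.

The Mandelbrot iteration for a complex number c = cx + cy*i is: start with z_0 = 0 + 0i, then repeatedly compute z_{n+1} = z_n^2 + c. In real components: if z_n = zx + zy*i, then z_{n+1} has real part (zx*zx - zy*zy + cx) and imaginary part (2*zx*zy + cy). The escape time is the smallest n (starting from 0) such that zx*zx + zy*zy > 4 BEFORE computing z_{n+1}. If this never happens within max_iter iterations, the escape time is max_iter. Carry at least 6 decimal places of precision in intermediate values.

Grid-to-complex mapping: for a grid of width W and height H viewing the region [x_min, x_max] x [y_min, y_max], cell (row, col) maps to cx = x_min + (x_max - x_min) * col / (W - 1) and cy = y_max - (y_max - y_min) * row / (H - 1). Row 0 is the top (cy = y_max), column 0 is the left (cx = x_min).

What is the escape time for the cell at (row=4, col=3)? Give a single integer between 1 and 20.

Answer: 3

Derivation:
z_0 = 0 + 0i, c = -1.3850 + 0.7222i
Iter 1: z = -1.3850 + 0.7222i, |z|^2 = 2.4398
Iter 2: z = 0.0116 + -1.2783i, |z|^2 = 1.6343
Iter 3: z = -3.0190 + 0.6925i, |z|^2 = 9.5939
Escaped at iteration 3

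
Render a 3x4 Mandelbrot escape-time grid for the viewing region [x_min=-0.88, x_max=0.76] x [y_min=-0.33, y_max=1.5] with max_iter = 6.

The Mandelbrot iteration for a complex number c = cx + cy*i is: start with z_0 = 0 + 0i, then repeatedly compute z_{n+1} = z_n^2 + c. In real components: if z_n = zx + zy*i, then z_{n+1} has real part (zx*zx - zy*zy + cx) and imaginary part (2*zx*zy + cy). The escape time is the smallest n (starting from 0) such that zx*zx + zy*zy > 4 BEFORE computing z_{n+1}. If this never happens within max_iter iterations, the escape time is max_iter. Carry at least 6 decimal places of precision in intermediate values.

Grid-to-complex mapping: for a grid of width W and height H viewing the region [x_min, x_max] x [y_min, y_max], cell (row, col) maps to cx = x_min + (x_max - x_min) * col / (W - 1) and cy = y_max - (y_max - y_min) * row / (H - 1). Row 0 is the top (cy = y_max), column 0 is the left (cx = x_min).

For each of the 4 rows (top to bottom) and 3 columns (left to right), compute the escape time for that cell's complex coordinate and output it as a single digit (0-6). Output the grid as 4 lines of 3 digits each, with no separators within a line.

(row=0, col=0): c = -0.8800 + 1.5000i → escape time 2
(row=0, col=1): c = -0.0600 + 1.5000i → escape time 2
(row=0, col=2): c = 0.7600 + 1.5000i → escape time 2
(row=1, col=0): c = -0.8800 + 0.8900i → escape time 3
(row=1, col=1): c = -0.0600 + 0.8900i → escape time 6
(row=1, col=2): c = 0.7600 + 0.8900i → escape time 2
(row=2, col=0): c = -0.8800 + 0.2800i → escape time 6
(row=2, col=1): c = -0.0600 + 0.2800i → escape time 6
(row=2, col=2): c = 0.7600 + 0.2800i → escape time 3
(row=3, col=0): c = -0.8800 + -0.3300i → escape time 6
(row=3, col=1): c = -0.0600 + -0.3300i → escape time 6
(row=3, col=2): c = 0.7600 + -0.3300i → escape time 3

Answer: 222
362
663
663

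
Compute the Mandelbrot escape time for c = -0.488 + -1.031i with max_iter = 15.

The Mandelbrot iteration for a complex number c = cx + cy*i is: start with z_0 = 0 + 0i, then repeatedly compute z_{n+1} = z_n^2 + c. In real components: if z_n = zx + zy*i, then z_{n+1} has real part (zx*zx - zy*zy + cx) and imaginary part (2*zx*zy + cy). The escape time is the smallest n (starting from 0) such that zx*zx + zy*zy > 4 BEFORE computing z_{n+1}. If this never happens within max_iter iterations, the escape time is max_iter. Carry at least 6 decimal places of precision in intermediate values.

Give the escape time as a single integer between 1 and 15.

z_0 = 0 + 0i, c = -0.4880 + -1.0310i
Iter 1: z = -0.4880 + -1.0310i, |z|^2 = 1.3011
Iter 2: z = -1.3128 + -0.0247i, |z|^2 = 1.7241
Iter 3: z = 1.2349 + -0.9660i, |z|^2 = 2.4581
Iter 4: z = 0.1037 + -3.4169i, |z|^2 = 11.6857
Escaped at iteration 4

Answer: 4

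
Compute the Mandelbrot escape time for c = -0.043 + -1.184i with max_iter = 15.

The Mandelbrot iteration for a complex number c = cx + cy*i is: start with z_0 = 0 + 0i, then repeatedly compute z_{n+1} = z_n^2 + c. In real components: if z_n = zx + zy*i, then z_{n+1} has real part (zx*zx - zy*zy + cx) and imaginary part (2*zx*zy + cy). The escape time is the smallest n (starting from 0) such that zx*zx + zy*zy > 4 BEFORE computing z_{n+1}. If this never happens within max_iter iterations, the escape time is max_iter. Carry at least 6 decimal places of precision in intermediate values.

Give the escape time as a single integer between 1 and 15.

Answer: 3

Derivation:
z_0 = 0 + 0i, c = -0.0430 + -1.1840i
Iter 1: z = -0.0430 + -1.1840i, |z|^2 = 1.4037
Iter 2: z = -1.4430 + -1.0822i, |z|^2 = 3.2534
Iter 3: z = 0.8682 + 1.9392i, |z|^2 = 4.5141
Escaped at iteration 3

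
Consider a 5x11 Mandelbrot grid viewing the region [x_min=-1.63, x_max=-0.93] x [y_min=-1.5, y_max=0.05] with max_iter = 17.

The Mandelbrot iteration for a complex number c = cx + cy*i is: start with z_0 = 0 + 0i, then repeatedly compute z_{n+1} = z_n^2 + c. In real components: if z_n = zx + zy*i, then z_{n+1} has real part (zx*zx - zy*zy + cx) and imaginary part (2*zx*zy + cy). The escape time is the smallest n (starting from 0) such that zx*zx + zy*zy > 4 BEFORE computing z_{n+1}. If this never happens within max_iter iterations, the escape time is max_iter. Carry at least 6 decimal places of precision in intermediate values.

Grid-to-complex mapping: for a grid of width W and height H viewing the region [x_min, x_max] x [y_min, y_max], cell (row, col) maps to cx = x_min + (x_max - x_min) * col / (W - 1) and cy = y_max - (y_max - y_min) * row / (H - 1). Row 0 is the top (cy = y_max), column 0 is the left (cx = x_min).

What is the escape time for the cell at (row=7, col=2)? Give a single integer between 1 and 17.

Answer: 3

Derivation:
z_0 = 0 + 0i, c = -1.2800 + -1.0350i
Iter 1: z = -1.2800 + -1.0350i, |z|^2 = 2.7096
Iter 2: z = -0.7128 + 1.6146i, |z|^2 = 3.1151
Iter 3: z = -3.3788 + -3.3369i, |z|^2 = 22.5510
Escaped at iteration 3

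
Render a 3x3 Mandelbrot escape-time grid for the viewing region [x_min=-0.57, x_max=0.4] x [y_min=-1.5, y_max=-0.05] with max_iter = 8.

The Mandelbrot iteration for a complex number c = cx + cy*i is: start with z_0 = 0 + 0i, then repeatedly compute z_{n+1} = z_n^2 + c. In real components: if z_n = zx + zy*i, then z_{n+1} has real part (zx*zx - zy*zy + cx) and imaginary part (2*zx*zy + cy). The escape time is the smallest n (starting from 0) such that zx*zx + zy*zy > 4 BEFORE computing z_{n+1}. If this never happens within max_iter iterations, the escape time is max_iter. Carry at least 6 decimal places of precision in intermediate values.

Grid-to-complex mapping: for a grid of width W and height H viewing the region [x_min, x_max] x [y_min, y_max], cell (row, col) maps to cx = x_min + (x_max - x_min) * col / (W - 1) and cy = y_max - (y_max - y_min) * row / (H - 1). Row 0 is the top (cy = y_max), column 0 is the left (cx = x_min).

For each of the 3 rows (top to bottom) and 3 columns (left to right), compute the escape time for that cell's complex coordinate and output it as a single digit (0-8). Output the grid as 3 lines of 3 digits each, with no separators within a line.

(row=0, col=0): c = -0.5700 + -0.0500i → escape time 8
(row=0, col=1): c = -0.0850 + -0.0500i → escape time 8
(row=0, col=2): c = 0.4000 + -0.0500i → escape time 7
(row=1, col=0): c = -0.5700 + -0.7750i → escape time 5
(row=1, col=1): c = -0.0850 + -0.7750i → escape time 8
(row=1, col=2): c = 0.4000 + -0.7750i → escape time 4
(row=2, col=0): c = -0.5700 + -1.5000i → escape time 2
(row=2, col=1): c = -0.0850 + -1.5000i → escape time 2
(row=2, col=2): c = 0.4000 + -1.5000i → escape time 2

Answer: 887
584
222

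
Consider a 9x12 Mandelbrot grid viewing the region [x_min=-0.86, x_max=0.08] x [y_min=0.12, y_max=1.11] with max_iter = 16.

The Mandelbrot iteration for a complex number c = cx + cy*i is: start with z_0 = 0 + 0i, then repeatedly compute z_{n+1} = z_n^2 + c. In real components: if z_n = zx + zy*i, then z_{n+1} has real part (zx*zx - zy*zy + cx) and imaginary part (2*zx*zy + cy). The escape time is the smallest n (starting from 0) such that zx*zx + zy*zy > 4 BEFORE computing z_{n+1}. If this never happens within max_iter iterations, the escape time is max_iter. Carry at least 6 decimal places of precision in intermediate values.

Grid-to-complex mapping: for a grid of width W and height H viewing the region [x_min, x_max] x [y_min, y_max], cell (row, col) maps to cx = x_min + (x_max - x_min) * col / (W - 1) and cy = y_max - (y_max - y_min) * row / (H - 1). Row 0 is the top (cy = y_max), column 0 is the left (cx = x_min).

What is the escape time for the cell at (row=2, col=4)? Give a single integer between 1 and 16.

Answer: 5

Derivation:
z_0 = 0 + 0i, c = -0.3900 + 0.9300i
Iter 1: z = -0.3900 + 0.9300i, |z|^2 = 1.0170
Iter 2: z = -1.1028 + 0.2046i, |z|^2 = 1.2580
Iter 3: z = 0.7843 + 0.4787i, |z|^2 = 0.8443
Iter 4: z = -0.0040 + 1.6809i, |z|^2 = 2.8256
Iter 5: z = -3.2156 + 0.9164i, |z|^2 = 11.1797
Escaped at iteration 5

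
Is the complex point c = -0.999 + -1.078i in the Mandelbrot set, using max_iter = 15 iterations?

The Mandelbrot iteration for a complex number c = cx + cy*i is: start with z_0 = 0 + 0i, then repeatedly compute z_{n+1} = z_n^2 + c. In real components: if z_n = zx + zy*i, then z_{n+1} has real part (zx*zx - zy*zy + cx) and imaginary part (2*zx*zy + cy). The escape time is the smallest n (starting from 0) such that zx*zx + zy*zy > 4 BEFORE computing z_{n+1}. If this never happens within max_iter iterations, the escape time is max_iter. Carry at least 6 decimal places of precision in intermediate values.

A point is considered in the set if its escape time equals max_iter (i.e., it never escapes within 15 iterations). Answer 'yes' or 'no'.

Answer: no

Derivation:
z_0 = 0 + 0i, c = -0.9990 + -1.0780i
Iter 1: z = -0.9990 + -1.0780i, |z|^2 = 2.1601
Iter 2: z = -1.1631 + 1.0758i, |z|^2 = 2.5102
Iter 3: z = -0.8037 + -3.5806i, |z|^2 = 13.4665
Escaped at iteration 3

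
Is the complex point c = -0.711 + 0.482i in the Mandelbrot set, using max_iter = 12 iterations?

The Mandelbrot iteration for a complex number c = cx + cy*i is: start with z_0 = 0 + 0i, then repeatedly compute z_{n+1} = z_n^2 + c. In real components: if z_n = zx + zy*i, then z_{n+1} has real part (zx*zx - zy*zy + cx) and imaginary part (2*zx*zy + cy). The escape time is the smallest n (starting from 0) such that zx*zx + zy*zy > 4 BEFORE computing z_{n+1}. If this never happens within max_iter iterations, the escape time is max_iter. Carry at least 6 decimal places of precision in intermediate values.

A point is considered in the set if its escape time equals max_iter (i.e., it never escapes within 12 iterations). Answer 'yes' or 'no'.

Answer: no

Derivation:
z_0 = 0 + 0i, c = -0.7110 + 0.4820i
Iter 1: z = -0.7110 + 0.4820i, |z|^2 = 0.7378
Iter 2: z = -0.4378 + -0.2034i, |z|^2 = 0.2330
Iter 3: z = -0.5607 + 0.6601i, |z|^2 = 0.7501
Iter 4: z = -0.8323 + -0.2582i, |z|^2 = 0.7595
Iter 5: z = -0.0849 + 0.9119i, |z|^2 = 0.8388
Iter 6: z = -1.5353 + 0.3272i, |z|^2 = 2.4643
Iter 7: z = 1.5392 + -0.5227i, |z|^2 = 2.6424
Iter 8: z = 1.3850 + -1.1271i, |z|^2 = 3.1885
Iter 9: z = -0.0631 + -2.6400i, |z|^2 = 6.9734
Escaped at iteration 9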